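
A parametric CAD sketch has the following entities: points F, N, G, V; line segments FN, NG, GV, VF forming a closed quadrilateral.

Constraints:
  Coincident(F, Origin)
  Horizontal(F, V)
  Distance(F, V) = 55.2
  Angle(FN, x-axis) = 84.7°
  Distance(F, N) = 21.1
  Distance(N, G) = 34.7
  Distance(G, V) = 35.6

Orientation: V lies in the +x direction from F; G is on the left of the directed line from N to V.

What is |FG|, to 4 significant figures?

46.31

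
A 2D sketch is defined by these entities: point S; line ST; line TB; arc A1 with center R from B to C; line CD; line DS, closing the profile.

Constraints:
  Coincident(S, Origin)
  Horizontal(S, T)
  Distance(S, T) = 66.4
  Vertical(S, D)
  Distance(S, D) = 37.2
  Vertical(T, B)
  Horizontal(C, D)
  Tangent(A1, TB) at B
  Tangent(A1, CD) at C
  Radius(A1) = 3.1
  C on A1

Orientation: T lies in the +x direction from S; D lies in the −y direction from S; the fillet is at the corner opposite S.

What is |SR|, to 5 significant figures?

71.901

S is at the origin; ST is horizontal with |ST| = 66.4 and T on the +x side, so T = (66.400, 0.0000). SD is vertical with |SD| = 37.2 and D on the −y side, so D = (0.0000, -37.200). The virtual corner opposite S is at (66.400, -37.200). Tangency of A1 to TB means the radius RB is perpendicular to TB and since A1 is tangent to CD there, RC ⟂ CD, with radius 3.1, so the center R sits 3.1 in from both sides at R = (63.300, -34.100). Then |SR| = |R − S| = 71.901.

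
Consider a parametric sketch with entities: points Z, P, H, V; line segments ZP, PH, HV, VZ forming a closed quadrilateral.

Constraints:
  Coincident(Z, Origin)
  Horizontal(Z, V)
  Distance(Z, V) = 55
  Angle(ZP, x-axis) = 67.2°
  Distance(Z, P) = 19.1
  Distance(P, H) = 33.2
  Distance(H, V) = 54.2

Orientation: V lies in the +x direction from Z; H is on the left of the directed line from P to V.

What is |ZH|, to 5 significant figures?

52.108

Checks: Z.y = 0.00, V.y = 0.00 ✓; |PH| = 33.20 ✓; |HV| = 54.20 ✓.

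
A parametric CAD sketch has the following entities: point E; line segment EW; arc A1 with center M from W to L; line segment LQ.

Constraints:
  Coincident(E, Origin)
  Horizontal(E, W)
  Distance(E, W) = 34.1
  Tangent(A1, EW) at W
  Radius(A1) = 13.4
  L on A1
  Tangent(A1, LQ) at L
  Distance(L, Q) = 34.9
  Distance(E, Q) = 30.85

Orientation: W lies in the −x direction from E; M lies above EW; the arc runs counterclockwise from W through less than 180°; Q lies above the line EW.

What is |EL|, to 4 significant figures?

24.45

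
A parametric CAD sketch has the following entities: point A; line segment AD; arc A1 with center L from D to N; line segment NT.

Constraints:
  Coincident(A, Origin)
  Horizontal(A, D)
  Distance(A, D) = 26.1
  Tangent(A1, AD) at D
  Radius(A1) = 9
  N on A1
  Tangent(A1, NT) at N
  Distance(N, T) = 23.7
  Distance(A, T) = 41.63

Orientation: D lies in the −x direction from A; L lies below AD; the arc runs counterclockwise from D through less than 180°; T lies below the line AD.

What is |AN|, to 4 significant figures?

36.55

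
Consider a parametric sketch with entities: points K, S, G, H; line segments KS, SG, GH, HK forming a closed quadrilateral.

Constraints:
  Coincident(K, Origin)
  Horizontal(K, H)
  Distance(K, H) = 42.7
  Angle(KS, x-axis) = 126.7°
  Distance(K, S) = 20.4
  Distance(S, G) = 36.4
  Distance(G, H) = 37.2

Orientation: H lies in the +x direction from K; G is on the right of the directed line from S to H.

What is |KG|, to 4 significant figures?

16.05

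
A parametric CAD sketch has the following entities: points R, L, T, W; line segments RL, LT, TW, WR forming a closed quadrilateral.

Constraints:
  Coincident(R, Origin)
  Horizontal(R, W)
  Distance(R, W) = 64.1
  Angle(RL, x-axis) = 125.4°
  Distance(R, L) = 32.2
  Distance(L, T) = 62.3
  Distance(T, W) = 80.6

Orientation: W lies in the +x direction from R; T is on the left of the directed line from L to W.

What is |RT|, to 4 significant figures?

74.90

Checks: |LT| = 62.30 ✓; |TW| = 80.60 ✓.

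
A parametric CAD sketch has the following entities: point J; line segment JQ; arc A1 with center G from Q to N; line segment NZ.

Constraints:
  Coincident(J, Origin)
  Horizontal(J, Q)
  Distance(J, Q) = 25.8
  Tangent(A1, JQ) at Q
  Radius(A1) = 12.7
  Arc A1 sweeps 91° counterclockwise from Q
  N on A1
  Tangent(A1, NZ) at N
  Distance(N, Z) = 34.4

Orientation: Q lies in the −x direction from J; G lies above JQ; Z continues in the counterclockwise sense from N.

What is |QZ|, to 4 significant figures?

48.84

On A1, Q sits at bearing -90° from G; a 91° counterclockwise sweep puts N at bearing 1°, so N = G + 12.7·(cos 1°, sin 1°) = (-13.10, 12.92). A1 meets NZ tangentially, so GN is at right angles to NZ, so NZ runs along (−sin 1°, cos 1°); with |NZ| = 34.4, Z = (-13.70, 47.32). Then |QZ| = |Z − Q| = 48.84.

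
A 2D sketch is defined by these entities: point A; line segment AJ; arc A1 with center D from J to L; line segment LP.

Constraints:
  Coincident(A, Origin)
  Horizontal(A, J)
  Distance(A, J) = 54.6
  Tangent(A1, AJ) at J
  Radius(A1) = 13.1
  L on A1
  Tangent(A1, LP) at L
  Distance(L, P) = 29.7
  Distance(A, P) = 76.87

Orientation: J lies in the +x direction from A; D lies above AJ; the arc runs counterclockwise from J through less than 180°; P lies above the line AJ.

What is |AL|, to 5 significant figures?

69.223

Checks: |DL| = 13.10 ✓; ∠(DL, LP) = 90.00° ✓; |LP| = 29.70 ✓; |AP| = 76.87 ✓.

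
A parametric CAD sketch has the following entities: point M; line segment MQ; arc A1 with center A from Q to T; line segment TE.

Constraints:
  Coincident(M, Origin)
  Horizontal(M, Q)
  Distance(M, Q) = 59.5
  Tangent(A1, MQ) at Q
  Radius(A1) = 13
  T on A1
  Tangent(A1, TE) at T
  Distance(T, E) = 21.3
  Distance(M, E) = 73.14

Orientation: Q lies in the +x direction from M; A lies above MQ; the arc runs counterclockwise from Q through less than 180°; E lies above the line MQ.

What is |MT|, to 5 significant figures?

73.675

Checks: ∠(AQ, QM) = 90.00° ✓; |AT| = 13.00 ✓; ∠(AT, TE) = 90.00° ✓; |TE| = 21.30 ✓; |ME| = 73.14 ✓.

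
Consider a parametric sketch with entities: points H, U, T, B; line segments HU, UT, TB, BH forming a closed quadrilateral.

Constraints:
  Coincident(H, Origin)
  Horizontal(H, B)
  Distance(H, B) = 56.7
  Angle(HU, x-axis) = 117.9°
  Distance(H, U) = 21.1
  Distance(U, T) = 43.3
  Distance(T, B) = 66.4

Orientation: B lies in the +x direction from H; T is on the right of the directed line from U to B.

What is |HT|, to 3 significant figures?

24.9

Checks: |UT| = 43.30 ✓; |TB| = 66.40 ✓.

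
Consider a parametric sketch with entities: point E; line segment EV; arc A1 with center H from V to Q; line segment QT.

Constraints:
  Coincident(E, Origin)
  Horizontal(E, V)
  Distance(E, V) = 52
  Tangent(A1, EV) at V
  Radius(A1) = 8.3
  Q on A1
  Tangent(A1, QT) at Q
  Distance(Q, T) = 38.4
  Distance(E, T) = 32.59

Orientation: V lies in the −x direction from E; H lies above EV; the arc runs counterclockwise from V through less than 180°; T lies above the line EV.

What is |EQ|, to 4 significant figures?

46.57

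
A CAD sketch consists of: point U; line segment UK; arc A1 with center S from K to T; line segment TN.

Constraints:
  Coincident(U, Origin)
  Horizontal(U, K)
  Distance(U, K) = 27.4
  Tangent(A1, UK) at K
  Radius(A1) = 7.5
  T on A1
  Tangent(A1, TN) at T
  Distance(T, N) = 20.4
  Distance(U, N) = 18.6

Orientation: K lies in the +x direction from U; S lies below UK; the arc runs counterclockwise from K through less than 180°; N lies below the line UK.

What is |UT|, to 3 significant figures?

22.1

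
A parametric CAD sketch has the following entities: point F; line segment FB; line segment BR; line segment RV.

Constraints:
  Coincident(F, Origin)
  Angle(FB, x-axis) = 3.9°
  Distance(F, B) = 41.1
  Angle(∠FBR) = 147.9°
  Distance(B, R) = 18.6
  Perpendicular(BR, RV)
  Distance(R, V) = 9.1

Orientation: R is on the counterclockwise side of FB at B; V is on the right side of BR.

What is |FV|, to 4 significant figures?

61.73

F is at the origin; FB runs at 3.9° with length 41.1, so B = 41.1·(cos 3.9°, sin 3.9°) = (41.00, 2.795). ∠FBR = 147.9°, so BR runs at 3.9° + (180° − 147.9°) = 36.00° from the x-axis; with |BR| = 18.6, R = B + 18.6·(cos 36.00°, sin 36.00°) = (56.05, 13.73). BR is perpendicular to RV; with |RV| = 9.1 on the right of BR, V = R + 9.1·(0.5878, -0.8090) = (61.40, 6.366). Then |FV| = |V − F| = 61.73.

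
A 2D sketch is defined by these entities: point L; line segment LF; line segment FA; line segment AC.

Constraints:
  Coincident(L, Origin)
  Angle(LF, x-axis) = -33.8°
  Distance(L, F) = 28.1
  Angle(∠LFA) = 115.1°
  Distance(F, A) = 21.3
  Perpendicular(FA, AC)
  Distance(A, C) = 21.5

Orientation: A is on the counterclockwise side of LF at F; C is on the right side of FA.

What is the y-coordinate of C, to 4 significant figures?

-23.04

L is at the origin; LF runs at -33.8° with length 28.1, so F = 28.1·(cos -33.8°, sin -33.8°) = (23.35, -15.63). ∠LFA = 115.1°, so FA runs at -33.8° + (180° − 115.1°) = 31.10° from the x-axis; with |FA| = 21.3, A = F + 21.3·(cos 31.10°, sin 31.10°) = (41.59, -4.630). The perpendicularity gives AC at right angles to FA; with |AC| = 21.5 on the right of FA, C = A + 21.5·(0.5165, -0.8563) = (52.69, -23.04). So C.y = -23.04.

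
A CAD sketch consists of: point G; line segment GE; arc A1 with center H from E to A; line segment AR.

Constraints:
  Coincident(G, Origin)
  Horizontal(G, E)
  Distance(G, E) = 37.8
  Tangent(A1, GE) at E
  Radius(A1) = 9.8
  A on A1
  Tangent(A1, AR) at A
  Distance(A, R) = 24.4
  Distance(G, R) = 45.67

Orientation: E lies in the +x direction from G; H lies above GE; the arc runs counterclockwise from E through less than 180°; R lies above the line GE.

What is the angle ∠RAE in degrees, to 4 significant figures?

115.0°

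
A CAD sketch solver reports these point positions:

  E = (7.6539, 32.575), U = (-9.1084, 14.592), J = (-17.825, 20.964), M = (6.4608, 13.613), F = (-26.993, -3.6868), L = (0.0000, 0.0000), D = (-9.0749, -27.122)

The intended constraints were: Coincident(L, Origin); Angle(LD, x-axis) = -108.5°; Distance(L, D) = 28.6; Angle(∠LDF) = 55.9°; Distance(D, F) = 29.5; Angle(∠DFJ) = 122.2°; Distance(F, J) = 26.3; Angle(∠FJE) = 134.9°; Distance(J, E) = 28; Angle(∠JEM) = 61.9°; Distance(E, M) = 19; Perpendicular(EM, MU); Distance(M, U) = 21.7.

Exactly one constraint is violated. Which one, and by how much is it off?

Distance(M, U) = 21.7 — off by 6.10.

L = (0.00, 0.00) ✓; LD at -108.5° ✓; |LD| = 28.60 ✓; ∠LDF = 55.90° ✓; |DF| = 29.50 ✓; ∠DFJ = 122.2° ✓; |FJ| = 26.30 ✓; ∠FJE = 134.9° ✓; |JE| = 28.00 ✓; ∠JEM = 61.90° ✓; |EM| = 19.00 ✓; ∠(EM, MU) = 90.00° ✓; |MU| = 15.60 ✗.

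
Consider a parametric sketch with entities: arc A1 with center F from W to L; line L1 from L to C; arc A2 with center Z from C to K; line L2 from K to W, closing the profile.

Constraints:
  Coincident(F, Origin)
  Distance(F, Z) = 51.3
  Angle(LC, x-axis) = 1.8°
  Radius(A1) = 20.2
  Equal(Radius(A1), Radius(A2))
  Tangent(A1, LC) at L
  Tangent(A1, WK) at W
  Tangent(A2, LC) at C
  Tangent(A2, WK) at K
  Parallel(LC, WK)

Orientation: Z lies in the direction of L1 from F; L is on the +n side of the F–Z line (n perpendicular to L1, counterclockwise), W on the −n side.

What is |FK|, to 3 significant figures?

55.1

Tangency of A1 to both parallel lines with radius 20.2 puts L and W at F ± 20.2·n: L = (-0.634, 20.2), W = (0.634, -20.2). Equal radii place C and K the same way about Z: C = Z + 20.2·n = (50.6, 21.8), K = Z − 20.2·n = (51.9, -18.6). Then |FK| = |K − F| = 55.1.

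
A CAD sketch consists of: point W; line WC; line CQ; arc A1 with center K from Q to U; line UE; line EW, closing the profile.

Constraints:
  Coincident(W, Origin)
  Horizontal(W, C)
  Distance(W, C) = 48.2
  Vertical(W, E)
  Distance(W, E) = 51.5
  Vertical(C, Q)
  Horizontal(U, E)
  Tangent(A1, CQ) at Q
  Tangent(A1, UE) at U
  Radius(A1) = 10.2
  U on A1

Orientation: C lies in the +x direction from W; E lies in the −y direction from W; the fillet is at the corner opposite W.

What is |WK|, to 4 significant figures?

56.12

WE is vertical with |WE| = 51.5 and E on the −y side, so E = (0.000, -51.50). The virtual corner opposite W is at (48.20, -51.50). Since A1 is tangent to CQ there, KQ ⟂ CQ and A1 meets UE tangentially, so KU is at right angles to UE, with radius 10.2, so the center K sits 10.2 in from both sides at K = (38.00, -41.30). Then |WK| = |K − W| = 56.12.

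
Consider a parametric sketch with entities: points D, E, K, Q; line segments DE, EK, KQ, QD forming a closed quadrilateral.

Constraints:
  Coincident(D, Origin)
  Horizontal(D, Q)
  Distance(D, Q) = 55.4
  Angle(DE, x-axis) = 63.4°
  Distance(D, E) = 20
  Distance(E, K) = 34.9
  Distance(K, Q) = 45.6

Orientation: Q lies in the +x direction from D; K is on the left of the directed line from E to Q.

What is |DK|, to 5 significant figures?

53.952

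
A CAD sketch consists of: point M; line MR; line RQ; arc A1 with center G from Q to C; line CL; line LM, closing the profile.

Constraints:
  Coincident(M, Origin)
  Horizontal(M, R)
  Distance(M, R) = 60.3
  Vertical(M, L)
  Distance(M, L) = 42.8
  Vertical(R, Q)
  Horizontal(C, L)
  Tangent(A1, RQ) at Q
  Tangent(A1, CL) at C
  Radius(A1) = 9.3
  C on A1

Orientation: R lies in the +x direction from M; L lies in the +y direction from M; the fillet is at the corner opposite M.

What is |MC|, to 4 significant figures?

66.58

M is at the origin; MR is horizontal with |MR| = 60.3 and R on the +x side, so R = (60.30, 0.000). M and L share the same x with |ML| = 42.8 and L on the +y side, so L = (0.000, 42.80). The virtual corner opposite M is at (60.30, 42.80). Tangency of A1 to RQ means the radius GQ is perpendicular to RQ and tangency of A1 to CL means the radius GC is perpendicular to CL, with radius 9.3, so the center G sits 9.3 in from both sides at G = (51.00, 33.50). That places the tangent points at Q = (60.30, 33.50) on RQ and C = (51.00, 42.80) on CL. Then |MC| = |C − M| = 66.58.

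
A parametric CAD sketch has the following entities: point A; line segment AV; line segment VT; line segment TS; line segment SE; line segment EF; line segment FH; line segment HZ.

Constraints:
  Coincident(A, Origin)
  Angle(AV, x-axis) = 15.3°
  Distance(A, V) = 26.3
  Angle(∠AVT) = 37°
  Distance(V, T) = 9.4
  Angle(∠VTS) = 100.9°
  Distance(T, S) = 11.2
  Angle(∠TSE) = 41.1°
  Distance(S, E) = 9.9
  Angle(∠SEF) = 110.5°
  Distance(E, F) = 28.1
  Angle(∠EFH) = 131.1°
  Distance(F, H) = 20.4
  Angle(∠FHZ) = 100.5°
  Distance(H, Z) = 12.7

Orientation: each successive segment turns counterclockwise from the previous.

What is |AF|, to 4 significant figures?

38.75

∠TSE = 41.1° gives SE at 16.30° from the x-axis; with |SE| = 9.9, E = (20.10, 3.759). ∠SEF = 110.5° gives EF at 85.80° from the x-axis; with |EF| = 28.1, F = (22.16, 31.78). Then |AF| = |F − A| = 38.75.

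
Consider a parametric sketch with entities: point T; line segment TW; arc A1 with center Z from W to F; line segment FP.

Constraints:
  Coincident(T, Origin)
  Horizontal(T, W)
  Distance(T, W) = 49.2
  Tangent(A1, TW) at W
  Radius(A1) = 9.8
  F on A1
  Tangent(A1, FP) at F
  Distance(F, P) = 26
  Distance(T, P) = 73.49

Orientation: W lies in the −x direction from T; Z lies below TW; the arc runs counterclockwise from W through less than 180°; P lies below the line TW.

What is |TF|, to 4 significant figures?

58.96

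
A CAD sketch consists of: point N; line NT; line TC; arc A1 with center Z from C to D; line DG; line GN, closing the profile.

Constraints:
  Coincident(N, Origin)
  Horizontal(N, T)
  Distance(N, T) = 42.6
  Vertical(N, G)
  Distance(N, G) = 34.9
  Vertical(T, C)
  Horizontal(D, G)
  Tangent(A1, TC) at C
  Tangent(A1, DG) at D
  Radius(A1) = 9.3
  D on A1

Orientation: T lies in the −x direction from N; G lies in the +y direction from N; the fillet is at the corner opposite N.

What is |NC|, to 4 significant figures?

49.70

N is at the origin; NT is horizontal with |NT| = 42.6 and T on the −x side, so T = (-42.60, 0.000). N and G share the same x with |NG| = 34.9 and G on the +y side, so G = (0.000, 34.90). The virtual corner opposite N is at (-42.60, 34.90). The tangent condition forces ZC to be normal to TC and since A1 is tangent to DG there, ZD ⟂ DG, with radius 9.3, so the center Z sits 9.3 in from both sides at Z = (-33.30, 25.60). That places the tangent points at C = (-42.60, 25.60) on TC and D = (-33.30, 34.90) on DG. Then |NC| = |C − N| = 49.70.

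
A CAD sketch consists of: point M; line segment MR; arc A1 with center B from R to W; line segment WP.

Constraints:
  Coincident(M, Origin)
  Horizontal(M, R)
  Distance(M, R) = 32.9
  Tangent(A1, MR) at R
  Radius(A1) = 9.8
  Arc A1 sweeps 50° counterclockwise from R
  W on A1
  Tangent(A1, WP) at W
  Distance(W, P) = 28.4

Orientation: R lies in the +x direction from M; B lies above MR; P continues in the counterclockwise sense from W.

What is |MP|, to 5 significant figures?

63.868

M is at the origin; M and R share the same y with |MR| = 32.9 and R on the +x side, so R = (32.900, 0.0000). A1 meets MR tangentially, so BR is at right angles to MR, so B = R + (0, 9.8) = (32.900, 9.8000). On A1, R sits at bearing -90° from B; a 50° counterclockwise sweep puts W at bearing -40°, so W = B + 9.8·(cos -40°, sin -40°) = (40.407, 3.5007). A1 meets WP tangentially, so BW is at right angles to WP, so WP runs along (−sin -40°, cos -40°); with |WP| = 28.4, P = (58.662, 25.256). Then |MP| = |P − M| = 63.868.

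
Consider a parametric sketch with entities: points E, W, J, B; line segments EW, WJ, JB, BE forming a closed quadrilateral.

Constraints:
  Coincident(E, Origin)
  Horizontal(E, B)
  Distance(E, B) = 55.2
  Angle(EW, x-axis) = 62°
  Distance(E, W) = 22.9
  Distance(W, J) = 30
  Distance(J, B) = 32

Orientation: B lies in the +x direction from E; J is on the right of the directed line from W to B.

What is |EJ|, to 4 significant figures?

24.85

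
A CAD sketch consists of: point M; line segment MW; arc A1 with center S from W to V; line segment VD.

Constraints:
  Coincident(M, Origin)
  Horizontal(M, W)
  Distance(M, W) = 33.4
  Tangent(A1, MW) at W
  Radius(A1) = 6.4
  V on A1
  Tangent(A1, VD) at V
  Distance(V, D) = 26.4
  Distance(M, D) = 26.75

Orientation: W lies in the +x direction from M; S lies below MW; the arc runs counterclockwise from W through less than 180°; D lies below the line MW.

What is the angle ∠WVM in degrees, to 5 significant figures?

148.26°

Checks: |MW| = 33.40 ✓; |SV| = 6.400 ✓; ∠(SV, VD) = 90.00° ✓; |VD| = 26.40 ✓; |MD| = 26.75 ✓.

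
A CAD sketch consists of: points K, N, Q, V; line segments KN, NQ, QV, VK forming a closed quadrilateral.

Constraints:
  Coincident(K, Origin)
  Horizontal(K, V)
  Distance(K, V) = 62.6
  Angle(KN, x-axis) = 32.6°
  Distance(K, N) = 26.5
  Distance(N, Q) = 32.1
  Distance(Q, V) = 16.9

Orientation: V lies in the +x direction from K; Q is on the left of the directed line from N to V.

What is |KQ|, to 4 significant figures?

56.39

Checks: |NQ| = 32.10 ✓; |QV| = 16.90 ✓.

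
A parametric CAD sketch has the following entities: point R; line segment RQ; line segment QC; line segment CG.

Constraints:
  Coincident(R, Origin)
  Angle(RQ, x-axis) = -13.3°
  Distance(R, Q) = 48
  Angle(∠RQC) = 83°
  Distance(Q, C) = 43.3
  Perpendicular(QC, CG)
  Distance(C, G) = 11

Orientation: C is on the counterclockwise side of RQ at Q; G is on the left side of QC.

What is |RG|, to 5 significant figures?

52.394

R is at the origin; RQ runs at -13.3° with length 48.0, so Q = 48.0·(cos -13.3°, sin -13.3°) = (46.713, -11.042). ∠RQC = 83.0°, so QC runs at -13.3° + (180° − 83.0°) = 83.700° from the x-axis; with |QC| = 43.3, C = Q + 43.3·(cos 83.700°, sin 83.700°) = (51.464, 31.996). QC is perpendicular to CG; with |CG| = 11.0 on the left of QC, G = C + 11.0·(-0.99396, 0.10973) = (40.531, 33.203). Then |RG| = |G − R| = 52.394.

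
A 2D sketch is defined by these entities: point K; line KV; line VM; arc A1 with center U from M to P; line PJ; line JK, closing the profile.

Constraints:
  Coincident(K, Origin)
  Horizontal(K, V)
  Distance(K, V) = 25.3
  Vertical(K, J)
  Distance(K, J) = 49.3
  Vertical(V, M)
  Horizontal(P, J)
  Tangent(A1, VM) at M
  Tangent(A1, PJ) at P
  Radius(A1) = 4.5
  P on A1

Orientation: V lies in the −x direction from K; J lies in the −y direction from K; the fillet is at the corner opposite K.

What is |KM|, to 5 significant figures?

51.450

K is at the origin; KV is horizontal with |KV| = 25.3 and V on the −x side, so V = (-25.300, 0.0000). K and J share the same x with |KJ| = 49.3 and J on the −y side, so J = (0.0000, -49.300). The virtual corner opposite K is at (-25.300, -49.300). A1 meets VM tangentially, so UM is at right angles to VM and tangency of A1 to PJ means the radius UP is perpendicular to PJ, with radius 4.5, so the center U sits 4.5 in from both sides at U = (-20.800, -44.800). That places the tangent points at M = (-25.300, -44.800) on VM and P = (-20.800, -49.300) on PJ. Then |KM| = |M − K| = 51.450.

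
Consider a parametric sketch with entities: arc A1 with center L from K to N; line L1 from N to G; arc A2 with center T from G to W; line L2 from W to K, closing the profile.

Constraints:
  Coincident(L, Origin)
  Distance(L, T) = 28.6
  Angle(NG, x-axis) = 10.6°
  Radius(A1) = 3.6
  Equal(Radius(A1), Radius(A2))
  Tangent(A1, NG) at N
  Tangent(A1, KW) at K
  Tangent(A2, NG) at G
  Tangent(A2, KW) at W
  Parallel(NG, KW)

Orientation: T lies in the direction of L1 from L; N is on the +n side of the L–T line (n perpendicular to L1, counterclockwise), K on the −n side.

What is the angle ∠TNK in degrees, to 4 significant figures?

82.83°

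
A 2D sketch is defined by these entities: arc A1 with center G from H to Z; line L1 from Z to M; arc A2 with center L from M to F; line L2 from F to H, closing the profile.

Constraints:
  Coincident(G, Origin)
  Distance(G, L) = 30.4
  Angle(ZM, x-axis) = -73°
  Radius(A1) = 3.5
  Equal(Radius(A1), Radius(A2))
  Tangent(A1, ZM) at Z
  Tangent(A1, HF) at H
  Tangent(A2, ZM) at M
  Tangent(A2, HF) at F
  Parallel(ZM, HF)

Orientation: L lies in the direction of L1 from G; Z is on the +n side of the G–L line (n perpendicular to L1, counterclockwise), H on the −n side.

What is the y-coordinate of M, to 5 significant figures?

-28.048

Tangency of A1 to both parallel lines with radius 3.5 puts Z and H at G ± 3.5·n: Z = (3.3471, 1.0233), H = (-3.3471, -1.0233). Equal radii place M and F the same way about L: M = L + 3.5·n = (12.235, -28.048), F = L − 3.5·n = (5.5410, -30.095). So M.y = -28.048.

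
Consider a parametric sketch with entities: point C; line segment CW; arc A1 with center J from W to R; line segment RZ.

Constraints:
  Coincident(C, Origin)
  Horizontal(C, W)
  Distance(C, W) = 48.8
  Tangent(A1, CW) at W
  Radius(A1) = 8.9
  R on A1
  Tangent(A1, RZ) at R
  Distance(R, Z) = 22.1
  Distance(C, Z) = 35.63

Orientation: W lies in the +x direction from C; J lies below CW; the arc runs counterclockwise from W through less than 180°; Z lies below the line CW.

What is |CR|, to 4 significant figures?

41.80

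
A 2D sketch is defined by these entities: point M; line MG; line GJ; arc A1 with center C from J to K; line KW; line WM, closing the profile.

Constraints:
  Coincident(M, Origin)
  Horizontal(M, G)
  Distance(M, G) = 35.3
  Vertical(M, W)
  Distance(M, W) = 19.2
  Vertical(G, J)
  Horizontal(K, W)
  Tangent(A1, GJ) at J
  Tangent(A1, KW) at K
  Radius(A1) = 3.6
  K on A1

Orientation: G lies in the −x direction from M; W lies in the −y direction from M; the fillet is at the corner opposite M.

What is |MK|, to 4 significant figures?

37.06

M is at the origin; MG is horizontal with |MG| = 35.3 and G on the −x side, so G = (-35.30, 0.000). MW is vertical with |MW| = 19.2 and W on the −y side, so W = (0.000, -19.20). The virtual corner opposite M is at (-35.30, -19.20). Since A1 is tangent to GJ there, CJ ⟂ GJ and tangency of A1 to KW means the radius CK is perpendicular to KW, with radius 3.6, so the center C sits 3.6 in from both sides at C = (-31.70, -15.60). That places the tangent points at J = (-35.30, -15.60) on GJ and K = (-31.70, -19.20) on KW. Then |MK| = |K − M| = 37.06.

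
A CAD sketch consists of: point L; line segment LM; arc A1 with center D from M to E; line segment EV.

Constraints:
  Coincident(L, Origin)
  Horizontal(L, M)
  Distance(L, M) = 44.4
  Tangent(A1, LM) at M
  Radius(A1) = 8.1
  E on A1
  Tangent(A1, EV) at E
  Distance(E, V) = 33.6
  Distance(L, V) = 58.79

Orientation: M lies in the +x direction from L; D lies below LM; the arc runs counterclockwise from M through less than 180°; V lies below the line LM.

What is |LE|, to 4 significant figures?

37.50

Checks: |DE| = 8.100 ✓; ∠(DE, EV) = 90.00° ✓; |EV| = 33.60 ✓; |LV| = 58.79 ✓.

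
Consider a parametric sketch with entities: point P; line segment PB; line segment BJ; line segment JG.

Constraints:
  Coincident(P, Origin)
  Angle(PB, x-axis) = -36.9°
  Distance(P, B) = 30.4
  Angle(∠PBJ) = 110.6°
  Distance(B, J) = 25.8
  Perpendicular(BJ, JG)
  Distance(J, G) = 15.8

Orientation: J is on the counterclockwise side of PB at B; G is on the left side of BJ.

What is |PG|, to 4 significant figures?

38.63

P is at the origin; PB runs at -36.9° with length 30.4, so B = 30.4·(cos -36.9°, sin -36.9°) = (24.31, -18.25). ∠PBJ = 110.6°, so BJ runs at -36.9° + (180° − 110.6°) = 32.50° from the x-axis; with |BJ| = 25.8, J = B + 25.8·(cos 32.50°, sin 32.50°) = (46.07, -4.390). BJ ⟂ JG; with |JG| = 15.8 on the left of BJ, G = J + 15.8·(-0.5373, 0.8434) = (37.58, 8.935). Then |PG| = |G − P| = 38.63.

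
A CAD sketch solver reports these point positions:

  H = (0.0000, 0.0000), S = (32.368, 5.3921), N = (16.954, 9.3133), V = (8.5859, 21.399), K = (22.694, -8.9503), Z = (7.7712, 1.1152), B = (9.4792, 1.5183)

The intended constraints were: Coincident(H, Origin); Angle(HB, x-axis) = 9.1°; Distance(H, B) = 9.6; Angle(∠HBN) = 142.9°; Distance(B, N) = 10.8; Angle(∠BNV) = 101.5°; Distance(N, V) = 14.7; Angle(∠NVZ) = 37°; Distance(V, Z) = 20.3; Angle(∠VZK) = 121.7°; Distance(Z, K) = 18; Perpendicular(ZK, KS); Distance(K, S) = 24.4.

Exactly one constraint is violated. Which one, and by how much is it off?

Distance(K, S) = 24.4 — off by 7.10.

H = (0.00, 0.00) ✓; HB at 9.100° ✓; |HB| = 9.600 ✓; ∠HBN = 142.9° ✓; |BN| = 10.80 ✓; ∠BNV = 101.5° ✓; |NV| = 14.70 ✓; ∠NVZ = 37.00° ✓; |VZ| = 20.30 ✓; ∠VZK = 121.7° ✓; |ZK| = 18.00 ✓; ∠(ZK, KS) = 90.00° ✓; |KS| = 17.30 ✗.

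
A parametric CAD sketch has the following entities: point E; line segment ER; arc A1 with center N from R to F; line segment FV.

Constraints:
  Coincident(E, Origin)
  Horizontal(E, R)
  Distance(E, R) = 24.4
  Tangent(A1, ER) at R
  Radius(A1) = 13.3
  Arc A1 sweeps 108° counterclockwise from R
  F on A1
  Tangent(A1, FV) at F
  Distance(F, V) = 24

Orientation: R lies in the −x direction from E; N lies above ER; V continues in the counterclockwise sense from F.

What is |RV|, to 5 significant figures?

40.574

E is at the origin; ER is horizontal with |ER| = 24.4 and R on the −x side, so R = (-24.400, 0.0000). Since A1 is tangent to ER there, NR ⟂ ER, so N = R + (0, 13.3) = (-24.400, 13.300). On A1, R sits at bearing -90° from N; a 108° counterclockwise sweep puts F at bearing 18°, so F = N + 13.3·(cos 18°, sin 18°) = (-11.751, 17.410). The tangent condition forces NF to be normal to FV, so FV runs along (−sin 18°, cos 18°); with |FV| = 24.0, V = (-19.167, 40.235). Then |RV| = |V − R| = 40.574.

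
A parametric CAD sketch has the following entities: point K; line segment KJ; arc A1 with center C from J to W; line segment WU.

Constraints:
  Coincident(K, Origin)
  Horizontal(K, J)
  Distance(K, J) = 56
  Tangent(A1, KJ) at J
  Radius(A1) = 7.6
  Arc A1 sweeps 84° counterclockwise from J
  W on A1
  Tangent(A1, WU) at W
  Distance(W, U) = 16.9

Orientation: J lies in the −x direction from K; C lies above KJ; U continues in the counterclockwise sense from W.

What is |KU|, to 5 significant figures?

52.308

K is at the origin; KJ is horizontal with |KJ| = 56.0 and J on the −x side, so J = (-56.000, 0.0000). A1 meets KJ tangentially, so CJ is at right angles to KJ, so C = J + (0, 7.6) = (-56.000, 7.6000). On A1, J sits at bearing -90° from C; an 84° counterclockwise sweep puts W at bearing -6°, so W = C + 7.6·(cos -6°, sin -6°) = (-48.442, 6.8056). A1 meets WU tangentially, so CW is at right angles to WU, so WU runs along (−sin -6°, cos -6°); with |WU| = 16.9, U = (-46.675, 23.613). Then |KU| = |U − K| = 52.308.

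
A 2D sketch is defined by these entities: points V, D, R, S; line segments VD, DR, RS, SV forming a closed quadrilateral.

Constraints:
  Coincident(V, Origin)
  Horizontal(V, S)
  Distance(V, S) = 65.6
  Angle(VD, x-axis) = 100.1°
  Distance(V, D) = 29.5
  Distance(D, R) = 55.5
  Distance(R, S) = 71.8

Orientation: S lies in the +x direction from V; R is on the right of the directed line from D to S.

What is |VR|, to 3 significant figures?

26.3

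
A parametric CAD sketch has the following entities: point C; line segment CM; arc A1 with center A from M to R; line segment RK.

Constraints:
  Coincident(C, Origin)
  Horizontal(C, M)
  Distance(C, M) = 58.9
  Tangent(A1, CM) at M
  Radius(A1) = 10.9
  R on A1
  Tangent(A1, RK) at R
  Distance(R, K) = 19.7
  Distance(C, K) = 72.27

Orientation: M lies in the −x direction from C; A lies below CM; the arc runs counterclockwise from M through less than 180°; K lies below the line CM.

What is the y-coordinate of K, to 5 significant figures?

-32.723

C is at the origin; C and M share the same y with |CM| = 58.9 and M on the −x side, so M = (-58.900, 0.0000). A1 meets CM tangentially, so AM is at right angles to CM, so A = M + (0, -10.9) = (-58.900, -10.900). Since AR ⟂ RK (tangency), |AK| = √(10.9² + 19.7²) = 22.514 regardless of where R sits on A1. So K lies on both circle(C, 72.27) and circle(A, 22.514); the below-CM intersection is K = (-64.437, -32.723). R is the foot of the tangent from K: R = (-69.442, -13.669).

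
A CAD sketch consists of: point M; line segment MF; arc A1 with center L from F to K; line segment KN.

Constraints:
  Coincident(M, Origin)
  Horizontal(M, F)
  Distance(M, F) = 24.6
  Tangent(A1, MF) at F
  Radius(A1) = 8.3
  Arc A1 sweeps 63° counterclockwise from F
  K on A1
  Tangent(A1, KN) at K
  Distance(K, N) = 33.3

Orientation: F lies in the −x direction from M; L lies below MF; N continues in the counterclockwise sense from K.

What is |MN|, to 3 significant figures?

58.2

M is at the origin; M and F share the same y with |MF| = 24.6 and F on the −x side, so F = (-24.6, 0.00). The tangent condition forces LF to be normal to MF, so L = F + (0, -8.3) = (-24.6, -8.30). On A1, F sits at bearing 90° from L; a 63° counterclockwise sweep puts K at bearing 153°, so K = L + 8.3·(cos 153°, sin 153°) = (-32.0, -4.53). The tangent condition forces LK to be normal to KN, so KN runs along (−sin 153°, cos 153°); with |KN| = 33.3, N = (-47.1, -34.2). Then |MN| = |N − M| = 58.2.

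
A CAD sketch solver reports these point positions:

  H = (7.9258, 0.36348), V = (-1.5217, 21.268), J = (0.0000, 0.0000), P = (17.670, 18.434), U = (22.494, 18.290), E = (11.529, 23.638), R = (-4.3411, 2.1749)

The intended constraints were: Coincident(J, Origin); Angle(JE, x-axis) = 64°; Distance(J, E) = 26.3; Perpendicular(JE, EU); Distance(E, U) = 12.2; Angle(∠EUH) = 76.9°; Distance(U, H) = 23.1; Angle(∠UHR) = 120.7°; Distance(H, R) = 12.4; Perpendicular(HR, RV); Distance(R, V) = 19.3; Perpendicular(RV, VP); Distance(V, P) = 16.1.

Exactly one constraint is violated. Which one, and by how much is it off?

Distance(V, P) = 16.1 — off by 3.30.

J = (0.00, 0.00) ✓; JE at 64.00° ✓; |JE| = 26.30 ✓; ∠(JE, EU) = 90.00° ✓; |EU| = 12.20 ✓; ∠EUH = 76.90° ✓; |UH| = 23.10 ✓; ∠UHR = 120.7° ✓; |HR| = 12.40 ✓; ∠(HR, RV) = 90.00° ✓; |RV| = 19.30 ✓; ∠(RV, VP) = 90.00° ✓; |VP| = 19.40 ✗.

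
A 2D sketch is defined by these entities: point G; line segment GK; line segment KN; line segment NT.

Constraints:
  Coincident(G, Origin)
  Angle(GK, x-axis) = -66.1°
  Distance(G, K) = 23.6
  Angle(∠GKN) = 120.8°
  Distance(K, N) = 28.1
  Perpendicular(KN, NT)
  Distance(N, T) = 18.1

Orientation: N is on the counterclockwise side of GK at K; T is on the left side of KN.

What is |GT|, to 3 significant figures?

40.2

∠GKN = 120.8°, so KN runs at -66.1° + (180° − 120.8°) = -6.90° from the x-axis; with |KN| = 28.1, N = K + 28.1·(cos -6.90°, sin -6.90°) = (37.5, -25.0). KN ⟂ NT; with |NT| = 18.1 on the left of KN, T = N + 18.1·(0.120, 0.993) = (39.6, -6.98). Then |GT| = |T − G| = 40.2.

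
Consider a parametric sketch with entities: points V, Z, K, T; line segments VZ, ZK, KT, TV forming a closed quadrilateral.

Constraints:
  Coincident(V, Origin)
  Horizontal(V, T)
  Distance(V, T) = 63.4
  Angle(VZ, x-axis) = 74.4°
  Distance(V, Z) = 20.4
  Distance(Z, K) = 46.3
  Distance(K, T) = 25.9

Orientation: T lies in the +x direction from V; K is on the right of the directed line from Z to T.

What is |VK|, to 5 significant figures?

41.565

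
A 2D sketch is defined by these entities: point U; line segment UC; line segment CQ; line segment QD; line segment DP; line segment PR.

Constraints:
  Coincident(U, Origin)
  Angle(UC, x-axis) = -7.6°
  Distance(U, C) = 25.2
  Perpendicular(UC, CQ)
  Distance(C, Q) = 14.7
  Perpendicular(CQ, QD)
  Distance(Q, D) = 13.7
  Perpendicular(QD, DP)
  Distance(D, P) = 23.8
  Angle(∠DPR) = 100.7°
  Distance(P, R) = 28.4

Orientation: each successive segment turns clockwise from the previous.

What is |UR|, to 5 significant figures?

41.946

U is at the origin; UC runs at -7.6° with length 25.2, so C = (24.979, -3.3329). The perpendicularity gives CQ at right angles to UC, so CQ runs at -97.600°; with |CQ| = 14.7, Q = (23.034, -17.904). The perpendicularity gives QD at right angles to CQ, so QD runs at 172.40°; with |QD| = 13.7, D = (9.4548, -16.092). QD ⟂ DP, so DP runs at 82.400°; with |DP| = 23.8, P = (12.603, 7.4991). ∠DPR = 100.7° gives PR at 3.1000° from the x-axis; with |PR| = 28.4, R = (40.961, 9.0350). Then |UR| = |R − U| = 41.946.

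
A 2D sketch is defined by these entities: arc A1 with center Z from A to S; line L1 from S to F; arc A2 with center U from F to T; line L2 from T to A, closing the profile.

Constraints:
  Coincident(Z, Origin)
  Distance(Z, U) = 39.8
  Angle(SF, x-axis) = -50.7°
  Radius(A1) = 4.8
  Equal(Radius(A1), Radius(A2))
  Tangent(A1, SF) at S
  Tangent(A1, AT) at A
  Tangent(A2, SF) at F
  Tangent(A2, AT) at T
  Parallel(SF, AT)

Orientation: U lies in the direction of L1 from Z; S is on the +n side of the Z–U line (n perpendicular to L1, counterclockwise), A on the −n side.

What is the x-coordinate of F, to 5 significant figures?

28.923

The slot axis is L1's direction at -50.7°, so u = (cos -50.7°, sin -50.7°) = (0.63338, -0.77384) and n = (−sin -50.7°, cos -50.7°) = (0.77384, 0.63338). Z is at the origin and U lies 39.8 along u from Z, so U = 39.8·u = (25.209, -30.799). Tangency of A1 to both parallel lines with radius 4.8 puts S and A at Z ± 4.8·n: S = (3.7144, 3.0402), A = (-3.7144, -3.0402). Equal radii place F and T the same way about U: F = U + 4.8·n = (28.923, -27.759), T = U − 4.8·n = (21.494, -33.839). So F.x = 28.923.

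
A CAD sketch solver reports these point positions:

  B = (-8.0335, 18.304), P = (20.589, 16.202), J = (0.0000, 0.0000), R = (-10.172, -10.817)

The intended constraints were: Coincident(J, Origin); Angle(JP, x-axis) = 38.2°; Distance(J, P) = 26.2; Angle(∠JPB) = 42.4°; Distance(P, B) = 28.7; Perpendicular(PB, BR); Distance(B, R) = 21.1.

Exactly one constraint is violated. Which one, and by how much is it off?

Distance(B, R) = 21.1 — off by 8.10.

J = (0.00, 0.00) ✓; JP at 38.20° ✓; |JP| = 26.20 ✓; ∠JPB = 42.40° ✓; |PB| = 28.70 ✓; ∠(PB, BR) = 90.00° ✓; |BR| = 29.20 ✗.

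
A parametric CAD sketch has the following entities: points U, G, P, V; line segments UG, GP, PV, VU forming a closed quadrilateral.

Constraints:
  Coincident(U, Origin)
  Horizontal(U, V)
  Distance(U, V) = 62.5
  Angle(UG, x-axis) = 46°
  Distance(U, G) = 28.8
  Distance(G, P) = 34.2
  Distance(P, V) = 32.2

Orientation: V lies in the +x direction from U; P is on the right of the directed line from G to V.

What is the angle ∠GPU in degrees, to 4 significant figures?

49.81°

Checks: |GP| = 34.20 ✓; |PV| = 32.20 ✓.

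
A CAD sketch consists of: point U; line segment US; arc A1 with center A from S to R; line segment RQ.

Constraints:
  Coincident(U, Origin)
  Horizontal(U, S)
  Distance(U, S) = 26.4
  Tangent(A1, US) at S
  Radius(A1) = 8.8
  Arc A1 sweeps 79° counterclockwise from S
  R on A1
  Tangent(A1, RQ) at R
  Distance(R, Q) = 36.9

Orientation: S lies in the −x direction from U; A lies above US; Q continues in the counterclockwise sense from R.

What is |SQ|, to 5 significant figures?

46.092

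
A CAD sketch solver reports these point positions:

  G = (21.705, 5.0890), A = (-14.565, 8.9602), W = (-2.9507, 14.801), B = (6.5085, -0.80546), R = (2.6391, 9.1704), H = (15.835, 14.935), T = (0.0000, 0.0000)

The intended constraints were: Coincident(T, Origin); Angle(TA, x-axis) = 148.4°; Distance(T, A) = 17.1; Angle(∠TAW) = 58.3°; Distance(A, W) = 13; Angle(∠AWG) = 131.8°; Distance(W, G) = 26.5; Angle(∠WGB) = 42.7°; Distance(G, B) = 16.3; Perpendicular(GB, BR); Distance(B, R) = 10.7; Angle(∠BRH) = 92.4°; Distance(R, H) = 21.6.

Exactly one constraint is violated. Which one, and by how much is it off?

Distance(R, H) = 21.6 — off by 7.20.

T = (0.00, 0.00) ✓; TA at 148.4° ✓; |TA| = 17.10 ✓; ∠TAW = 58.30° ✓; |AW| = 13.00 ✓; ∠AWG = 131.8° ✓; |WG| = 26.50 ✓; ∠WGB = 42.70° ✓; |GB| = 16.30 ✓; ∠(GB, BR) = 90.00° ✓; |BR| = 10.70 ✓; ∠BRH = 92.40° ✓; |RH| = 14.40 ✗.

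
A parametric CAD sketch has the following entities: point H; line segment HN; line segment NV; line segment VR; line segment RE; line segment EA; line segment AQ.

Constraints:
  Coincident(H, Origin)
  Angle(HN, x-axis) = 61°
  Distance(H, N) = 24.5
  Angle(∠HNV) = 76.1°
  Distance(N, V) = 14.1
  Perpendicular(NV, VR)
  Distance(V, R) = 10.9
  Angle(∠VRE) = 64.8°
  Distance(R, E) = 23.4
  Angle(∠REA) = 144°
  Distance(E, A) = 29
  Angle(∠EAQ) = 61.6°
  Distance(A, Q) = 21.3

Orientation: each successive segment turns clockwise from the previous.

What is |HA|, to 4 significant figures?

55.26

H is at the origin; HN runs at 61.0° with length 24.5, so N = (11.88, 21.43). ∠HNV = 76.1° gives NV at -42.90° from the x-axis; with |NV| = 14.1, V = (22.21, 11.83). NV ⟂ VR, so VR runs at -132.9°; with |VR| = 10.9, R = (14.79, 3.845). ∠VRE = 64.8° gives RE at 111.9° from the x-axis; with |RE| = 23.4, E = (6.059, 25.56). ∠REA = 144.0° gives EA at 75.90° from the x-axis; with |EA| = 29.0, A = (13.12, 53.68). Then |HA| = |A − H| = 55.26.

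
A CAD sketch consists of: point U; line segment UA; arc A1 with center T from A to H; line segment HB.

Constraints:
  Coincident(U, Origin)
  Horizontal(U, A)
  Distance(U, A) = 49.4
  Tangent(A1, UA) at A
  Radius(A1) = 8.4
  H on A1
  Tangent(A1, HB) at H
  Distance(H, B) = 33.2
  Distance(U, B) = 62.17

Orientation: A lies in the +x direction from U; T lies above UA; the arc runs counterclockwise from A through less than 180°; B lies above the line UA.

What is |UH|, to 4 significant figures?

58.37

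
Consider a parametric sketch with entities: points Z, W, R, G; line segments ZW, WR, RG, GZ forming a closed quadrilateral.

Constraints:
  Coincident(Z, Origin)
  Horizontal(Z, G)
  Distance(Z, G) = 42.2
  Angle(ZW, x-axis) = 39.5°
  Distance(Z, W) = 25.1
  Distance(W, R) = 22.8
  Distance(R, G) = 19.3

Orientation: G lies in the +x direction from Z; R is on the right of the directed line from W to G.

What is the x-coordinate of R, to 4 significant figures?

23.98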